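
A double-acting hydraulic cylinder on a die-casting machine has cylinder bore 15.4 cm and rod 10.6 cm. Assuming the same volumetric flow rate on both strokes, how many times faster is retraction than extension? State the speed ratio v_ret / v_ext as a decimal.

v_ret/v_ext ≈ 1.90

Cap-side area A_cap = π/4 × (15.4 cm)² = 186.3 cm^2
Rod-side annular area A_ann = π/4 × (15.4² − 10.6²) = 98.02 cm^2
For equal Q, v ∝ 1/A, so v_ret/v_ext = A_cap/A_ann.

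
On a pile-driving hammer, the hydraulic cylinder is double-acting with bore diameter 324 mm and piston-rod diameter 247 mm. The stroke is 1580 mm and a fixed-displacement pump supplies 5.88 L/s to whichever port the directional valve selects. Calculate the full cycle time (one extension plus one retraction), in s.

Cap-side area A_cap = π/4 × (324 mm)² = 82450 mm^2
Rod-side annular area A_ann = π/4 × (324² − 247²) = 34530 mm^2
t_ext = A_cap·L/Q = 22.15 s
t_ret = A_ann·L/Q = 9.279 s
t_cycle = t_ext + t_ret

t ≈ 31.4 s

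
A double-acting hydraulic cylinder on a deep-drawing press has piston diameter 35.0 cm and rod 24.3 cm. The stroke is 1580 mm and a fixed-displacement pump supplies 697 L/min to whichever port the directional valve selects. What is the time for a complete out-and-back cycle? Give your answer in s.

t ≈ 19.9 s

Cap-side area A_cap = π/4 × (35.0 cm)² = 962.1 cm^2
Rod-side annular area A_ann = π/4 × (35.0² − 24.3²) = 498.3 cm^2
t_ext = A_cap·L/Q = 13.09 s
t_ret = A_ann·L/Q = 6.778 s
t_cycle = t_ext + t_ret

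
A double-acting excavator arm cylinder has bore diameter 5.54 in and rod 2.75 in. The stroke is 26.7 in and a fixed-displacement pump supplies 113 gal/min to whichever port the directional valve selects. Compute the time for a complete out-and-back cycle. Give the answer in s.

Cap-side area A_cap = π/4 × (5.54 in)² = 24.11 in^2
Rod-side annular area A_ann = π/4 × (5.54² − 2.75²) = 18.17 in^2
t_ext = A_cap·L/Q = 1.479 s
t_ret = A_ann·L/Q = 1.115 s
t_cycle = t_ext + t_ret

t ≈ 2.59 s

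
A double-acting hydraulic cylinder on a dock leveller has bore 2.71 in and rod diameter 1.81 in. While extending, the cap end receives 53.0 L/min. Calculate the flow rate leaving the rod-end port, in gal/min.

Q_out ≈ 7.76 gal/min

Cap-side area A_cap = π/4 × (2.71 in)² = 5.768 in^2
Rod-side annular area A_ann = π/4 × (2.71² − 1.81²) = 3.195 in^2
Piston speed v = Q_in/A_cap; rod-end outflow Q_out = v × A_ann = Q_in × A_ann/A_cap.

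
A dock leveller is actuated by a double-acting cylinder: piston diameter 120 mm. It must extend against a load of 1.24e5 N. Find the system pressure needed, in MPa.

P ≈ 11.0 MPa

Cap-side area A_cap = π/4 × (120 mm)² = 11310 mm^2
P = F / A = 1.24e5 N / A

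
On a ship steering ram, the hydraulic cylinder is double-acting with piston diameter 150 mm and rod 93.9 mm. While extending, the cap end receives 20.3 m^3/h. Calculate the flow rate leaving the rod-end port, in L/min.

Cap-side area A_cap = π/4 × (150 mm)² = 17670 mm^2
Rod-side annular area A_ann = π/4 × (150² − 93.9²) = 10750 mm^2
Piston speed v = Q_in/A_cap; rod-end outflow Q_out = v × A_ann = Q_in × A_ann/A_cap.

Q_out ≈ 206 L/min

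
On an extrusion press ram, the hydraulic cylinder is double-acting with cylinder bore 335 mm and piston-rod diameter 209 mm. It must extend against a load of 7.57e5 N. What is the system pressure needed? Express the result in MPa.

P ≈ 8.59 MPa

Cap-side area A_cap = π/4 × (335 mm)² = 88140 mm^2
P = F / A = 7.57e5 N / A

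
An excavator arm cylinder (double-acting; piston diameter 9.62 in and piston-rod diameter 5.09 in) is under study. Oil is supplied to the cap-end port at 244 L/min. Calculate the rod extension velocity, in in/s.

v ≈ 3.41 in/s

Cap-side area A_cap = π/4 × (9.62 in)² = 72.68 in^2
v = Q / A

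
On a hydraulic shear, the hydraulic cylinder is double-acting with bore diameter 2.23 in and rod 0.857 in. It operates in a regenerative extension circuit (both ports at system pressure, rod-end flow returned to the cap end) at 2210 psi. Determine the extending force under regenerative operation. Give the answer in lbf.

F ≈ 1270 lbf

With equal pressure on both faces, forces on the annular region cancel; the net push is pressure × rod cross-section.
Rod cross-section A_rod = π/4 × (0.857 in)² = 0.5768 in^2
F = P × A_rod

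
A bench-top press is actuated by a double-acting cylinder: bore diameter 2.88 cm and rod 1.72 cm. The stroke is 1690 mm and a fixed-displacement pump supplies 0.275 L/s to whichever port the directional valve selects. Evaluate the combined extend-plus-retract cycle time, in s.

t ≈ 6.58 s

Cap-side area A_cap = π/4 × (2.88 cm)² = 6.514 cm^2
Rod-side annular area A_ann = π/4 × (2.88² − 1.72²) = 4.191 cm^2
t_ext = A_cap·L/Q = 4.003 s
t_ret = A_ann·L/Q = 2.575 s
t_cycle = t_ext + t_ret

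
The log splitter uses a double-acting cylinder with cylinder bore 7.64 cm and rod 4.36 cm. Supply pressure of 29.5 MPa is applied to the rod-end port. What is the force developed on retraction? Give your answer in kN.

F ≈ 91.2 kN

Rod-side annular area A_ann = π/4 × (7.64² − 4.36²) = 30.91 cm^2
On retraction the pressure acts on the annular area (bore minus rod).
F = P × A_ann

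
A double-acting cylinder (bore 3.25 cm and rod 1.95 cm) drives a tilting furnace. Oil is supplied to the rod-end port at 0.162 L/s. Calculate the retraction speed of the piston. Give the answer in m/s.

Rod-side annular area A_ann = π/4 × (3.25² − 1.95²) = 5.309 cm^2
Flow into the rod-end port fills the annular volume.
v = Q / A

v ≈ 0.305 m/s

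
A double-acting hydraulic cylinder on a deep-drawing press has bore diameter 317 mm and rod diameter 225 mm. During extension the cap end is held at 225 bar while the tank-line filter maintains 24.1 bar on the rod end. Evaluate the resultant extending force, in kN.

Cap-side area A_cap = π/4 × (317 mm)² = 78920 mm^2
Rod-side annular area A_ann = π/4 × (317² − 225²) = 39160 mm^2
Net thrust = P_cap·A_cap − P_rod·A_ann = 1776 kN − 94.38 kN

F ≈ 1680 kN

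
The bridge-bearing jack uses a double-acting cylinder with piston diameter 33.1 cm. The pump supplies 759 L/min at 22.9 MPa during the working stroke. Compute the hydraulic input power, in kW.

W ≈ 290 kW

Hydraulic power = P × Q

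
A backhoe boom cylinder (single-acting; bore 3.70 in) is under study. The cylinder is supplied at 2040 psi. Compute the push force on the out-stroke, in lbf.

F ≈ 21900 lbf

Cap-side area A_cap = π/4 × (3.70 in)² = 10.75 in^2
F = P × A_cap = 2040 psi × A_cap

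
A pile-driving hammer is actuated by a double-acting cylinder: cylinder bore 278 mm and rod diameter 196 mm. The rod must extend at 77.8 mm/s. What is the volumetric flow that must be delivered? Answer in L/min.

Cap-side area A_cap = π/4 × (278 mm)² = 60700 mm^2
Q = A × v

Q ≈ 283 L/min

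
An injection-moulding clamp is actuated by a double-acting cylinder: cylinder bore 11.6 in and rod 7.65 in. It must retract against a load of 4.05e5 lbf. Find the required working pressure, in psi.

Rod-side annular area A_ann = π/4 × (11.6² − 7.65²) = 59.72 in^2
Retraction: pressure acts on the annular area.
P = F / A = 4.05e5 lbf / A

P ≈ 6780 psi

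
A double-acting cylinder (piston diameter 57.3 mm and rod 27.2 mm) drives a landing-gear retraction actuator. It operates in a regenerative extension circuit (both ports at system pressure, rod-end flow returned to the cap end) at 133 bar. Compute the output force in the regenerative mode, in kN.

F ≈ 7.73 kN

With equal pressure on both faces, forces on the annular region cancel; the net push is pressure × rod cross-section.
Rod cross-section A_rod = π/4 × (27.2 mm)² = 581.1 mm^2
F = P × A_rod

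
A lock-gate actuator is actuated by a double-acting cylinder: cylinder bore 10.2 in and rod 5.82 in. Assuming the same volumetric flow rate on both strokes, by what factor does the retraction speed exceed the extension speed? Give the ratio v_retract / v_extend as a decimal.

v_ret/v_ext ≈ 1.48

Cap-side area A_cap = π/4 × (10.2 in)² = 81.71 in^2
Rod-side annular area A_ann = π/4 × (10.2² − 5.82²) = 55.11 in^2
For equal Q, v ∝ 1/A, so v_ret/v_ext = A_cap/A_ann.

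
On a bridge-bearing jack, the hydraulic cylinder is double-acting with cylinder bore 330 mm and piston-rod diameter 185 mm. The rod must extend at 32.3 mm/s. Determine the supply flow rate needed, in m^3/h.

Cap-side area A_cap = π/4 × (330 mm)² = 85530 mm^2
Q = A × v

Q ≈ 9.95 m^3/h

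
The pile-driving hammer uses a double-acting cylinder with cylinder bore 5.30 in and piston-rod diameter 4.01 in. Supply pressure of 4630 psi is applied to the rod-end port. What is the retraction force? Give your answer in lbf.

F ≈ 43700 lbf

Rod-side annular area A_ann = π/4 × (5.30² − 4.01²) = 9.433 in^2
On retraction the pressure acts on the annular area (bore minus rod).
F = P × A_ann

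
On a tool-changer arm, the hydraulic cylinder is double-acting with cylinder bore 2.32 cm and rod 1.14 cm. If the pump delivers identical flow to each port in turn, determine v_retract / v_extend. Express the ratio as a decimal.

Cap-side area A_cap = π/4 × (2.32 cm)² = 4.227 cm^2
Rod-side annular area A_ann = π/4 × (2.32² − 1.14²) = 3.207 cm^2
For equal Q, v ∝ 1/A, so v_ret/v_ext = A_cap/A_ann.

v_ret/v_ext ≈ 1.32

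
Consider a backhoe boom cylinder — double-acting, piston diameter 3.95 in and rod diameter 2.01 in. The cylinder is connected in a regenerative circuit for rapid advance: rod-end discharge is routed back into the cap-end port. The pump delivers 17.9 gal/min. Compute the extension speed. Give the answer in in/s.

In regeneration the rod-end outflow joins the pump flow into the cap end, so the net volume the pump must supply per unit advance equals the rod cross-section area.
Rod cross-section A_rod = π/4 × (2.01 in)² = 3.173 in^2
v = Q_pump / A_rod

v ≈ 21.7 in/s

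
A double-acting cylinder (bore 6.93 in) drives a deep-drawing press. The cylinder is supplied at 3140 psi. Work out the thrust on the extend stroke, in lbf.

Cap-side area A_cap = π/4 × (6.93 in)² = 37.72 in^2
F = P × A_cap = 3140 psi × A_cap

F ≈ 1.18e5 lbf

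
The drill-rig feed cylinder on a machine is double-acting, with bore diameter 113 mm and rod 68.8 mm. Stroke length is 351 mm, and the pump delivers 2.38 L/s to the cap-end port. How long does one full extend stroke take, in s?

t ≈ 1.48 s

Cap-side area A_cap = π/4 × (113 mm)² = 10030 mm^2
Swept volume V = A × L; t = V / Q = A·L / Q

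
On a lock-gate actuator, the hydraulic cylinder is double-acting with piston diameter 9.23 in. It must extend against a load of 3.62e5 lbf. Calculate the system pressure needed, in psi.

Cap-side area A_cap = π/4 × (9.23 in)² = 66.91 in^2
P = F / A = 3.62e5 lbf / A

P ≈ 5410 psi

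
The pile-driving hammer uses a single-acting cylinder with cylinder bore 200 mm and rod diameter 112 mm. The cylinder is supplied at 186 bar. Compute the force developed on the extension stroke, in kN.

F ≈ 584 kN

Cap-side area A_cap = π/4 × (200 mm)² = 31420 mm^2
F = P × A_cap = 186 bar × A_cap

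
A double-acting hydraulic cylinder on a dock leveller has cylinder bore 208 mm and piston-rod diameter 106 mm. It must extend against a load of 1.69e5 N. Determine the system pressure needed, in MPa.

P ≈ 4.97 MPa

Cap-side area A_cap = π/4 × (208 mm)² = 33980 mm^2
P = F / A = 1.69e5 N / A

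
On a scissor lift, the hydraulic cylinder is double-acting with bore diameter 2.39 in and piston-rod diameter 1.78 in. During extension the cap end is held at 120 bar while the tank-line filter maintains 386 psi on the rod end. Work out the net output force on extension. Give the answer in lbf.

Cap-side area A_cap = π/4 × (2.39 in)² = 4.486 in^2
Rod-side annular area A_ann = π/4 × (2.39² − 1.78²) = 1.998 in^2
Net thrust = P_cap·A_cap − P_rod·A_ann = 7808 lbf − 771.2 lbf

F ≈ 7040 lbf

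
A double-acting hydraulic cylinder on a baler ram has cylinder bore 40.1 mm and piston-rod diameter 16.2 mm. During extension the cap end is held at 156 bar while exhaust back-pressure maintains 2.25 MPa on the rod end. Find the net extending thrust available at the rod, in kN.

F ≈ 17.3 kN

Cap-side area A_cap = π/4 × (40.1 mm)² = 1263 mm^2
Rod-side annular area A_ann = π/4 × (40.1² − 16.2²) = 1057 mm^2
Net thrust = P_cap·A_cap − P_rod·A_ann = 19.70 kN − 2.378 kN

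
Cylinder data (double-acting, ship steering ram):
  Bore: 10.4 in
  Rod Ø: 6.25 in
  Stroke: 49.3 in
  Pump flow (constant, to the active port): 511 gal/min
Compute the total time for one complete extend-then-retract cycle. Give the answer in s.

Cap-side area A_cap = π/4 × (10.4 in)² = 84.95 in^2
Rod-side annular area A_ann = π/4 × (10.4² − 6.25²) = 54.27 in^2
t_ext = A_cap·L/Q = 2.129 s
t_ret = A_ann·L/Q = 1.360 s
t_cycle = t_ext + t_ret

t ≈ 3.49 s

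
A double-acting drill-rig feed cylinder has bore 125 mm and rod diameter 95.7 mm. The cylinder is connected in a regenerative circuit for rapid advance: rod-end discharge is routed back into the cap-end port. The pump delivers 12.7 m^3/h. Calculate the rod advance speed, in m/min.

In regeneration the rod-end outflow joins the pump flow into the cap end, so the net volume the pump must supply per unit advance equals the rod cross-section area.
Rod cross-section A_rod = π/4 × (95.7 mm)² = 7193 mm^2
v = Q_pump / A_rod

v ≈ 29.4 m/min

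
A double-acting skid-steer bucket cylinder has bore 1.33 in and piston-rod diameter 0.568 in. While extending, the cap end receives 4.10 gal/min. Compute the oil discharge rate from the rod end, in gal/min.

Q_out ≈ 3.35 gal/min

Cap-side area A_cap = π/4 × (1.33 in)² = 1.389 in^2
Rod-side annular area A_ann = π/4 × (1.33² − 0.568²) = 1.136 in^2
Piston speed v = Q_in/A_cap; rod-end outflow Q_out = v × A_ann = Q_in × A_ann/A_cap.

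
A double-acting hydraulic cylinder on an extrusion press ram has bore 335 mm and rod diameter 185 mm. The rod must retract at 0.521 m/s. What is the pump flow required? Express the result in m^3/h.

Q ≈ 115 m^3/h

Rod-side annular area A_ann = π/4 × (335² − 185²) = 61260 mm^2
Q = A × v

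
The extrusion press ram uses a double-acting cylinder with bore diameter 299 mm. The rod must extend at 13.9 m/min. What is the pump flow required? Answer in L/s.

Q ≈ 16.3 L/s

Cap-side area A_cap = π/4 × (299 mm)² = 70220 mm^2
Q = A × v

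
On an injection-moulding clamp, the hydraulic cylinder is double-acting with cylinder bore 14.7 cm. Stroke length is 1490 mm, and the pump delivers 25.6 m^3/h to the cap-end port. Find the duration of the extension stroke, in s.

t ≈ 3.56 s

Cap-side area A_cap = π/4 × (14.7 cm)² = 169.7 cm^2
Swept volume V = A × L; t = V / Q = A·L / Q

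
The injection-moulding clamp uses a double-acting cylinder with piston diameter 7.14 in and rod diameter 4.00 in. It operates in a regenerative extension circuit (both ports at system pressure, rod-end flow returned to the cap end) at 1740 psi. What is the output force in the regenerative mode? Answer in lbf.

F ≈ 21900 lbf

With equal pressure on both faces, forces on the annular region cancel; the net push is pressure × rod cross-section.
Rod cross-section A_rod = π/4 × (4.00 in)² = 12.57 in^2
F = P × A_rod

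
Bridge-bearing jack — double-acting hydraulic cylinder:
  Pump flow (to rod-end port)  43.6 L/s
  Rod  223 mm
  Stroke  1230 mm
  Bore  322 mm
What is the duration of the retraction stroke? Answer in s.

Rod-side annular area A_ann = π/4 × (322² − 223²) = 42380 mm^2
Swept volume V = A × L; t = V / Q = A·L / Q

t ≈ 1.20 s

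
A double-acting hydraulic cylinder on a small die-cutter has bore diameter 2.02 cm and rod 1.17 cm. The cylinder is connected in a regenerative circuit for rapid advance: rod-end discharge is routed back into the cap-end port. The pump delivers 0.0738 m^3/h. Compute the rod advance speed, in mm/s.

In regeneration the rod-end outflow joins the pump flow into the cap end, so the net volume the pump must supply per unit advance equals the rod cross-section area.
Rod cross-section A_rod = π/4 × (1.17 cm)² = 1.075 cm^2
v = Q_pump / A_rod

v ≈ 191 mm/s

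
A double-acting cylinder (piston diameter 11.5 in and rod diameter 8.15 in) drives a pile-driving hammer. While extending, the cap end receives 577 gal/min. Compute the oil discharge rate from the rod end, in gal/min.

Q_out ≈ 287 gal/min

Cap-side area A_cap = π/4 × (11.5 in)² = 103.9 in^2
Rod-side annular area A_ann = π/4 × (11.5² − 8.15²) = 51.70 in^2
Piston speed v = Q_in/A_cap; rod-end outflow Q_out = v × A_ann = Q_in × A_ann/A_cap.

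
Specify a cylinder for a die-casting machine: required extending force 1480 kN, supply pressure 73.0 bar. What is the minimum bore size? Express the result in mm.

D ≈ 508 mm

Extension force acts on the full piston face: F = P × (π/4)D².
D = √(4F / (πP)) = √(4 × 1480 kN / (π × 73.0 bar))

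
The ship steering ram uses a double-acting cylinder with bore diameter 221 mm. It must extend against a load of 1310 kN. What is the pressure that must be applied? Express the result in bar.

P ≈ 342 bar

Cap-side area A_cap = π/4 × (221 mm)² = 38360 mm^2
P = F / A = 1310 kN / A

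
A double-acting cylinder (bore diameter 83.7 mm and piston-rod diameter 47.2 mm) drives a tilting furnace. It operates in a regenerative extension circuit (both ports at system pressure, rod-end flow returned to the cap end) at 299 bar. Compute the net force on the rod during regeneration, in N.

F ≈ 52300 N

With equal pressure on both faces, forces on the annular region cancel; the net push is pressure × rod cross-section.
Rod cross-section A_rod = π/4 × (47.2 mm)² = 1750 mm^2
F = P × A_rod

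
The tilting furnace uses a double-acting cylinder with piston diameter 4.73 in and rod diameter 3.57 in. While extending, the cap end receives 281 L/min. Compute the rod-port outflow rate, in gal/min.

Cap-side area A_cap = π/4 × (4.73 in)² = 17.57 in^2
Rod-side annular area A_ann = π/4 × (4.73² − 3.57²) = 7.562 in^2
Piston speed v = Q_in/A_cap; rod-end outflow Q_out = v × A_ann = Q_in × A_ann/A_cap.

Q_out ≈ 31.9 gal/min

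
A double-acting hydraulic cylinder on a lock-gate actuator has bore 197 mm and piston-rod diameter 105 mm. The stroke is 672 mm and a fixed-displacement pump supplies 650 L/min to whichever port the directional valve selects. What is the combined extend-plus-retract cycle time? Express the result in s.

Cap-side area A_cap = π/4 × (197 mm)² = 30480 mm^2
Rod-side annular area A_ann = π/4 × (197² − 105²) = 21820 mm^2
t_ext = A_cap·L/Q = 1.891 s
t_ret = A_ann·L/Q = 1.354 s
t_cycle = t_ext + t_ret

t ≈ 3.24 s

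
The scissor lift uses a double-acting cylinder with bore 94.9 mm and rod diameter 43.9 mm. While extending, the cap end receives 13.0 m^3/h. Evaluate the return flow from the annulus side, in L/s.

Cap-side area A_cap = π/4 × (94.9 mm)² = 7073 mm^2
Rod-side annular area A_ann = π/4 × (94.9² − 43.9²) = 5560 mm^2
Piston speed v = Q_in/A_cap; rod-end outflow Q_out = v × A_ann = Q_in × A_ann/A_cap.

Q_out ≈ 2.84 L/s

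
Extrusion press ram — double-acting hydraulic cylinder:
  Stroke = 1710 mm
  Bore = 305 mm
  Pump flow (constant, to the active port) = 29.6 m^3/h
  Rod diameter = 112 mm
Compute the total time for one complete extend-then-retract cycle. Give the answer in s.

Cap-side area A_cap = π/4 × (305 mm)² = 73060 mm^2
Rod-side annular area A_ann = π/4 × (305² − 112²) = 63210 mm^2
t_ext = A_cap·L/Q = 15.19 s
t_ret = A_ann·L/Q = 13.15 s
t_cycle = t_ext + t_ret

t ≈ 28.3 s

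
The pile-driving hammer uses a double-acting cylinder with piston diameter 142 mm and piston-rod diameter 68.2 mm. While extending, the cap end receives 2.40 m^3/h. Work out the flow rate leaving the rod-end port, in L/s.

Cap-side area A_cap = π/4 × (142 mm)² = 15840 mm^2
Rod-side annular area A_ann = π/4 × (142² − 68.2²) = 12180 mm^2
Piston speed v = Q_in/A_cap; rod-end outflow Q_out = v × A_ann = Q_in × A_ann/A_cap.

Q_out ≈ 0.513 L/s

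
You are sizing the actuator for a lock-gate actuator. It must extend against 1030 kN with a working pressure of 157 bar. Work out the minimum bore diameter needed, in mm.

D ≈ 289 mm

Extension force acts on the full piston face: F = P × (π/4)D².
D = √(4F / (πP)) = √(4 × 1030 kN / (π × 157 bar))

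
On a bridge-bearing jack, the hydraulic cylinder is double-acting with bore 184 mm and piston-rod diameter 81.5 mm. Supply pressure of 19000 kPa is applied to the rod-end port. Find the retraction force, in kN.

Rod-side annular area A_ann = π/4 × (184² − 81.5²) = 21370 mm^2
On retraction the pressure acts on the annular area (bore minus rod).
F = P × A_ann

F ≈ 406 kN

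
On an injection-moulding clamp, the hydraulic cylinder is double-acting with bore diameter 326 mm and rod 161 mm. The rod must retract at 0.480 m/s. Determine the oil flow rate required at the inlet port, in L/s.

Q ≈ 30.3 L/s

Rod-side annular area A_ann = π/4 × (326² − 161²) = 63110 mm^2
Q = A × v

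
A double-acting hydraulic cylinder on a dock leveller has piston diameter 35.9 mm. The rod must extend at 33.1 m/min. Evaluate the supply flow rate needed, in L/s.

Q ≈ 0.558 L/s

Cap-side area A_cap = π/4 × (35.9 mm)² = 1012 mm^2
Q = A × v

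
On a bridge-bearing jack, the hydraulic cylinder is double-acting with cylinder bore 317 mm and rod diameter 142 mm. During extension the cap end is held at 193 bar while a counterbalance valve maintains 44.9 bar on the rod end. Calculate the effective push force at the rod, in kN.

F ≈ 1240 kN

Cap-side area A_cap = π/4 × (317 mm)² = 78920 mm^2
Rod-side annular area A_ann = π/4 × (317² − 142²) = 63090 mm^2
Net thrust = P_cap·A_cap − P_rod·A_ann = 1523 kN − 283.3 kN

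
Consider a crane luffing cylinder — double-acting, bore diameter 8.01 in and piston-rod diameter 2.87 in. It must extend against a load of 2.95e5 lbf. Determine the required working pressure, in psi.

P ≈ 5850 psi

Cap-side area A_cap = π/4 × (8.01 in)² = 50.39 in^2
P = F / A = 2.95e5 lbf / A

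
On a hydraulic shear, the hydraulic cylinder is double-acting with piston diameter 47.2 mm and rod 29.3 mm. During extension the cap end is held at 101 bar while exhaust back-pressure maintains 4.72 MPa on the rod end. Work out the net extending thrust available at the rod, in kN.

F ≈ 12.6 kN

Cap-side area A_cap = π/4 × (47.2 mm)² = 1750 mm^2
Rod-side annular area A_ann = π/4 × (47.2² − 29.3²) = 1075 mm^2
Net thrust = P_cap·A_cap − P_rod·A_ann = 17.67 kN − 5.076 kN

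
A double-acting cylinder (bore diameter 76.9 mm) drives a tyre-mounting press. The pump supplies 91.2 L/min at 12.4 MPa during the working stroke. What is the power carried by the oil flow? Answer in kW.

Hydraulic power = P × Q

W ≈ 18.8 kW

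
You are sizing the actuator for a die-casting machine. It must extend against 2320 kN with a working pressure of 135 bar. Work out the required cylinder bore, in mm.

Extension force acts on the full piston face: F = P × (π/4)D².
D = √(4F / (πP)) = √(4 × 2320 kN / (π × 135 bar))

D ≈ 468 mm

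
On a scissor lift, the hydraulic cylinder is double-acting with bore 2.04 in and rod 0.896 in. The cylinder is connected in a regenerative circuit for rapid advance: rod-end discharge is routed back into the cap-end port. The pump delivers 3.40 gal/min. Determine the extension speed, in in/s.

In regeneration the rod-end outflow joins the pump flow into the cap end, so the net volume the pump must supply per unit advance equals the rod cross-section area.
Rod cross-section A_rod = π/4 × (0.896 in)² = 0.6305 in^2
v = Q_pump / A_rod

v ≈ 20.8 in/s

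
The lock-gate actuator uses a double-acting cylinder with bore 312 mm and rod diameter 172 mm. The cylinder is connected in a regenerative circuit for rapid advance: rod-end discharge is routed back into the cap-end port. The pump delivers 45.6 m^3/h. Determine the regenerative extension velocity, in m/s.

In regeneration the rod-end outflow joins the pump flow into the cap end, so the net volume the pump must supply per unit advance equals the rod cross-section area.
Rod cross-section A_rod = π/4 × (172 mm)² = 23240 mm^2
v = Q_pump / A_rod

v ≈ 0.545 m/s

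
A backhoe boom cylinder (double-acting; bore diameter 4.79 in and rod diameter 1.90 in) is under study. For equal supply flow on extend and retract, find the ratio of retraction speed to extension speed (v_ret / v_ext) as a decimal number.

v_ret/v_ext ≈ 1.19

Cap-side area A_cap = π/4 × (4.79 in)² = 18.02 in^2
Rod-side annular area A_ann = π/4 × (4.79² − 1.90²) = 15.18 in^2
For equal Q, v ∝ 1/A, so v_ret/v_ext = A_cap/A_ann.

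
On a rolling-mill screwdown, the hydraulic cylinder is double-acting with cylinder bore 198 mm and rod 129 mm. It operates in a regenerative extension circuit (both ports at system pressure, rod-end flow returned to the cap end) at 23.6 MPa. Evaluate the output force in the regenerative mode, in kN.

With equal pressure on both faces, forces on the annular region cancel; the net push is pressure × rod cross-section.
Rod cross-section A_rod = π/4 × (129 mm)² = 13070 mm^2
F = P × A_rod

F ≈ 308 kN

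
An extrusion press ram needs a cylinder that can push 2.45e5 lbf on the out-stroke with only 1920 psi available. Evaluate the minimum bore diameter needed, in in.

D ≈ 12.7 in

Extension force acts on the full piston face: F = P × (π/4)D².
D = √(4F / (πP)) = √(4 × 2.45e5 lbf / (π × 1920 psi))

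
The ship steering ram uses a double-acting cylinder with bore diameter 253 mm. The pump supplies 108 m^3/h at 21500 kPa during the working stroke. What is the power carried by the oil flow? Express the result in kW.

Hydraulic power = P × Q

W ≈ 645 kW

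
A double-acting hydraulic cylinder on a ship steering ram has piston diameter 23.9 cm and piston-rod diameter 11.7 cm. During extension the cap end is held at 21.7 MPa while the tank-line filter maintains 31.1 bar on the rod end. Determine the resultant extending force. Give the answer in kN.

Cap-side area A_cap = π/4 × (23.9 cm)² = 448.6 cm^2
Rod-side annular area A_ann = π/4 × (23.9² − 11.7²) = 341.1 cm^2
Net thrust = P_cap·A_cap − P_rod·A_ann = 973.5 kN − 106.1 kN

F ≈ 867 kN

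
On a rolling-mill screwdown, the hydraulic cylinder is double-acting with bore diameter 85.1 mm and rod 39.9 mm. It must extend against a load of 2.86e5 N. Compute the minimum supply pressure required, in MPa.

Cap-side area A_cap = π/4 × (85.1 mm)² = 5688 mm^2
P = F / A = 2.86e5 N / A

P ≈ 50.3 MPa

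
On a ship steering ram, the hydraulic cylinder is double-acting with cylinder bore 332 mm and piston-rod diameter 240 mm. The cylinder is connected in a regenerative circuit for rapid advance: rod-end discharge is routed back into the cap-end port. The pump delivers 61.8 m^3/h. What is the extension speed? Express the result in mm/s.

v ≈ 379 mm/s

In regeneration the rod-end outflow joins the pump flow into the cap end, so the net volume the pump must supply per unit advance equals the rod cross-section area.
Rod cross-section A_rod = π/4 × (240 mm)² = 45240 mm^2
v = Q_pump / A_rod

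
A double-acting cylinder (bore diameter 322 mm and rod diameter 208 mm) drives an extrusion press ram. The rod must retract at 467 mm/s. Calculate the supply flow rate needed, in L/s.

Rod-side annular area A_ann = π/4 × (322² − 208²) = 47450 mm^2
Q = A × v

Q ≈ 22.2 L/s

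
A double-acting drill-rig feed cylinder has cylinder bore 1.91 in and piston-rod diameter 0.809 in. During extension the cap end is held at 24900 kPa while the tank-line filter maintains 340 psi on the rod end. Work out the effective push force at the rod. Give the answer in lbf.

Cap-side area A_cap = π/4 × (1.91 in)² = 2.865 in^2
Rod-side annular area A_ann = π/4 × (1.91² − 0.809²) = 2.351 in^2
Net thrust = P_cap·A_cap − P_rod·A_ann = 10350 lbf − 799.4 lbf

F ≈ 9550 lbf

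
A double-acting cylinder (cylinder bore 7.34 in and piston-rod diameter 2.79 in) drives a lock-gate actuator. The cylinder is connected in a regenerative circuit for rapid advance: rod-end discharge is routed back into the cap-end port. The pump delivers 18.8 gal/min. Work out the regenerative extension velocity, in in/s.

v ≈ 11.8 in/s

In regeneration the rod-end outflow joins the pump flow into the cap end, so the net volume the pump must supply per unit advance equals the rod cross-section area.
Rod cross-section A_rod = π/4 × (2.79 in)² = 6.114 in^2
v = Q_pump / A_rod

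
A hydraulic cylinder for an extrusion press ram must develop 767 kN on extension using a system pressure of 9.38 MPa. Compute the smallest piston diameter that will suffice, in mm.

Extension force acts on the full piston face: F = P × (π/4)D².
D = √(4F / (πP)) = √(4 × 767 kN / (π × 9.38 MPa))

D ≈ 323 mm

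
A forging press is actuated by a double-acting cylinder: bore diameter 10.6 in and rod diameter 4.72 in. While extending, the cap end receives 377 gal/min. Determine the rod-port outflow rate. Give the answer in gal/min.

Cap-side area A_cap = π/4 × (10.6 in)² = 88.25 in^2
Rod-side annular area A_ann = π/4 × (10.6² − 4.72²) = 70.75 in^2
Piston speed v = Q_in/A_cap; rod-end outflow Q_out = v × A_ann = Q_in × A_ann/A_cap.

Q_out ≈ 302 gal/min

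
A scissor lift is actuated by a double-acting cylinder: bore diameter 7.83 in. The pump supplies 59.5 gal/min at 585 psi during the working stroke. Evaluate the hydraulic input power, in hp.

W ≈ 20.3 hp

Hydraulic power = P × Q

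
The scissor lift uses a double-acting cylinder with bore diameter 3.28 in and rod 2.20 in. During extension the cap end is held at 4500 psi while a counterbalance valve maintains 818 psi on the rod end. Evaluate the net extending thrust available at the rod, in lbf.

F ≈ 34200 lbf

Cap-side area A_cap = π/4 × (3.28 in)² = 8.450 in^2
Rod-side annular area A_ann = π/4 × (3.28² − 2.20²) = 4.648 in^2
Net thrust = P_cap·A_cap − P_rod·A_ann = 38020 lbf − 3802 lbf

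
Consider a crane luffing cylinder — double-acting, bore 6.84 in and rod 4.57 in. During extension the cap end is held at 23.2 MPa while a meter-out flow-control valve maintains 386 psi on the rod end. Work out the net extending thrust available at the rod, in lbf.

F ≈ 1.16e5 lbf

Cap-side area A_cap = π/4 × (6.84 in)² = 36.75 in^2
Rod-side annular area A_ann = π/4 × (6.84² − 4.57²) = 20.34 in^2
Net thrust = P_cap·A_cap − P_rod·A_ann = 1.236e5 lbf − 7852 lbf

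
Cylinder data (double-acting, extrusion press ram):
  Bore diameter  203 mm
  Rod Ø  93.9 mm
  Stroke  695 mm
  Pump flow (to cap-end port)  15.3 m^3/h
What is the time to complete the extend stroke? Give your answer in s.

Cap-side area A_cap = π/4 × (203 mm)² = 32370 mm^2
Swept volume V = A × L; t = V / Q = A·L / Q

t ≈ 5.29 s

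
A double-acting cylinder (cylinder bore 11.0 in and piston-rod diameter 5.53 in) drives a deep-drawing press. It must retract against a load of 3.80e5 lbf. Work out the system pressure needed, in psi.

Rod-side annular area A_ann = π/4 × (11.0² − 5.53²) = 71.01 in^2
Retraction: pressure acts on the annular area.
P = F / A = 3.80e5 lbf / A

P ≈ 5350 psi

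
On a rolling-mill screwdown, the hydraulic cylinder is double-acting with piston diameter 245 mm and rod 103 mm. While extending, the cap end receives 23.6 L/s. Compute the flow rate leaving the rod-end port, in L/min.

Q_out ≈ 1170 L/min

Cap-side area A_cap = π/4 × (245 mm)² = 47140 mm^2
Rod-side annular area A_ann = π/4 × (245² − 103²) = 38810 mm^2
Piston speed v = Q_in/A_cap; rod-end outflow Q_out = v × A_ann = Q_in × A_ann/A_cap.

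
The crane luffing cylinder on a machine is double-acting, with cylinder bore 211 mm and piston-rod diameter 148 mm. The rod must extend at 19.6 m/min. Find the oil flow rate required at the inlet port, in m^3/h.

Cap-side area A_cap = π/4 × (211 mm)² = 34970 mm^2
Q = A × v

Q ≈ 41.1 m^3/h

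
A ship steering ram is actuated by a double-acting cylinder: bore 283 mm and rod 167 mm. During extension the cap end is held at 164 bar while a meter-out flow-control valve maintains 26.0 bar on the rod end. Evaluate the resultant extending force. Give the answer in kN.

F ≈ 925 kN

Cap-side area A_cap = π/4 × (283 mm)² = 62900 mm^2
Rod-side annular area A_ann = π/4 × (283² − 167²) = 41000 mm^2
Net thrust = P_cap·A_cap − P_rod·A_ann = 1032 kN − 106.6 kN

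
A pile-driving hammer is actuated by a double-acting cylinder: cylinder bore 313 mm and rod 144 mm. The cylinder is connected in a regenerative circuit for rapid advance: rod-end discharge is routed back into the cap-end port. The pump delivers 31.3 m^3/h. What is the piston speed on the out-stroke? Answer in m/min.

v ≈ 32.0 m/min

In regeneration the rod-end outflow joins the pump flow into the cap end, so the net volume the pump must supply per unit advance equals the rod cross-section area.
Rod cross-section A_rod = π/4 × (144 mm)² = 16290 mm^2
v = Q_pump / A_rod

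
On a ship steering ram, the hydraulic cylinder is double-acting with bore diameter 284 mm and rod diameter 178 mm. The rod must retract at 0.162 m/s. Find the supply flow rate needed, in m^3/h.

Rod-side annular area A_ann = π/4 × (284² − 178²) = 38460 mm^2
Q = A × v

Q ≈ 22.4 m^3/h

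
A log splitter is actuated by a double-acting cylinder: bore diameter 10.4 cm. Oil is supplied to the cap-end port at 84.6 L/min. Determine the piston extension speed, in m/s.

v ≈ 0.166 m/s

Cap-side area A_cap = π/4 × (10.4 cm)² = 84.95 cm^2
v = Q / A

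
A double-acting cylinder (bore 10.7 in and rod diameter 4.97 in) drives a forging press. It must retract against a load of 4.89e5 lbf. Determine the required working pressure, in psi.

P ≈ 6930 psi

Rod-side annular area A_ann = π/4 × (10.7² − 4.97²) = 70.52 in^2
Retraction: pressure acts on the annular area.
P = F / A = 4.89e5 lbf / A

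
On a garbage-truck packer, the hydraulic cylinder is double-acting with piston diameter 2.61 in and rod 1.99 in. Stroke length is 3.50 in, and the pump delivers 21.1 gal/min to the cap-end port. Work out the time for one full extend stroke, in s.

Cap-side area A_cap = π/4 × (2.61 in)² = 5.350 in^2
Swept volume V = A × L; t = V / Q = A·L / Q

t ≈ 0.231 s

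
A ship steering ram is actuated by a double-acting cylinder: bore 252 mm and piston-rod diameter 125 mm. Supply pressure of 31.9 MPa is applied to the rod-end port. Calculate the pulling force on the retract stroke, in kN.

Rod-side annular area A_ann = π/4 × (252² − 125²) = 37600 mm^2
On retraction the pressure acts on the annular area (bore minus rod).
F = P × A_ann

F ≈ 1200 kN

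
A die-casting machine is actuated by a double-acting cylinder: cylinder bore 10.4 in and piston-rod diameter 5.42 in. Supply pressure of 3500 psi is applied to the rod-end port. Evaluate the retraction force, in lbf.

Rod-side annular area A_ann = π/4 × (10.4² − 5.42²) = 61.88 in^2
On retraction the pressure acts on the annular area (bore minus rod).
F = P × A_ann

F ≈ 2.17e5 lbf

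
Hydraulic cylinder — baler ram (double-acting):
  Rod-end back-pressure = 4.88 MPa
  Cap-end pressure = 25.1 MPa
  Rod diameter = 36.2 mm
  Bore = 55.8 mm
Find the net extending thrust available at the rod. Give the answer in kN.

Cap-side area A_cap = π/4 × (55.8 mm)² = 2445 mm^2
Rod-side annular area A_ann = π/4 × (55.8² − 36.2²) = 1416 mm^2
Net thrust = P_cap·A_cap − P_rod·A_ann = 61.38 kN − 6.911 kN

F ≈ 54.5 kN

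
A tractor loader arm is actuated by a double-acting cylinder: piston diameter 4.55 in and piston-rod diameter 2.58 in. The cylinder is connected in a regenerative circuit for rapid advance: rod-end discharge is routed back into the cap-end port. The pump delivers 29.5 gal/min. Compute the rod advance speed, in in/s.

In regeneration the rod-end outflow joins the pump flow into the cap end, so the net volume the pump must supply per unit advance equals the rod cross-section area.
Rod cross-section A_rod = π/4 × (2.58 in)² = 5.228 in^2
v = Q_pump / A_rod

v ≈ 21.7 in/s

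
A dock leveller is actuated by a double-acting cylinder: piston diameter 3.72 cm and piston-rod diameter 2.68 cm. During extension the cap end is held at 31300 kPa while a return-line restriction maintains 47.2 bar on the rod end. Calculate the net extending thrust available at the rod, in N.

F ≈ 31600 N

Cap-side area A_cap = π/4 × (3.72 cm)² = 10.87 cm^2
Rod-side annular area A_ann = π/4 × (3.72² − 2.68²) = 5.228 cm^2
Net thrust = P_cap·A_cap − P_rod·A_ann = 34020 N − 2467 N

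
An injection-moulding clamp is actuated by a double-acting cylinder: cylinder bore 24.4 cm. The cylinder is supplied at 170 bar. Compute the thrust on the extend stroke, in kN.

F ≈ 795 kN

Cap-side area A_cap = π/4 × (24.4 cm)² = 467.6 cm^2
F = P × A_cap = 170 bar × A_cap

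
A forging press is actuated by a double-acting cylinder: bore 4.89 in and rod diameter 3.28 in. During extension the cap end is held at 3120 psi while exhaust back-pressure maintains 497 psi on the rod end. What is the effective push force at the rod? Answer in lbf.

Cap-side area A_cap = π/4 × (4.89 in)² = 18.78 in^2
Rod-side annular area A_ann = π/4 × (4.89² − 3.28²) = 10.33 in^2
Net thrust = P_cap·A_cap − P_rod·A_ann = 58600 lbf − 5134 lbf

F ≈ 53500 lbf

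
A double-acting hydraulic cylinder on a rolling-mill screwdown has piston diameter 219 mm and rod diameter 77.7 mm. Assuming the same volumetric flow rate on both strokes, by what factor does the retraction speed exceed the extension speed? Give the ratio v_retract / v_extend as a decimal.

Cap-side area A_cap = π/4 × (219 mm)² = 37670 mm^2
Rod-side annular area A_ann = π/4 × (219² − 77.7²) = 32930 mm^2
For equal Q, v ∝ 1/A, so v_ret/v_ext = A_cap/A_ann.

v_ret/v_ext ≈ 1.14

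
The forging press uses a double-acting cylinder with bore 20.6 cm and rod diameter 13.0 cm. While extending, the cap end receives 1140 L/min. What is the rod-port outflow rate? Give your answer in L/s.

Q_out ≈ 11.4 L/s

Cap-side area A_cap = π/4 × (20.6 cm)² = 333.3 cm^2
Rod-side annular area A_ann = π/4 × (20.6² − 13.0²) = 200.6 cm^2
Piston speed v = Q_in/A_cap; rod-end outflow Q_out = v × A_ann = Q_in × A_ann/A_cap.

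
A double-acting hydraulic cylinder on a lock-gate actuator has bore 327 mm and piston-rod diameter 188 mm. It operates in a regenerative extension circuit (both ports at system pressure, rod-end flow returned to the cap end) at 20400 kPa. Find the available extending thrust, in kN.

F ≈ 566 kN

With equal pressure on both faces, forces on the annular region cancel; the net push is pressure × rod cross-section.
Rod cross-section A_rod = π/4 × (188 mm)² = 27760 mm^2
F = P × A_rod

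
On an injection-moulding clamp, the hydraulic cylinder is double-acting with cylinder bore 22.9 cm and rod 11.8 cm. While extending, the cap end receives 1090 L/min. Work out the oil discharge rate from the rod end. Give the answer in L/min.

Cap-side area A_cap = π/4 × (22.9 cm)² = 411.9 cm^2
Rod-side annular area A_ann = π/4 × (22.9² − 11.8²) = 302.5 cm^2
Piston speed v = Q_in/A_cap; rod-end outflow Q_out = v × A_ann = Q_in × A_ann/A_cap.

Q_out ≈ 801 L/min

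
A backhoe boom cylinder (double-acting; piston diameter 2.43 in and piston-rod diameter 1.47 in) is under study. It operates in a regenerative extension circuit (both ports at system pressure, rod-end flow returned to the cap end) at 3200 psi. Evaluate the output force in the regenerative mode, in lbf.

F ≈ 5430 lbf

With equal pressure on both faces, forces on the annular region cancel; the net push is pressure × rod cross-section.
Rod cross-section A_rod = π/4 × (1.47 in)² = 1.697 in^2
F = P × A_rod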